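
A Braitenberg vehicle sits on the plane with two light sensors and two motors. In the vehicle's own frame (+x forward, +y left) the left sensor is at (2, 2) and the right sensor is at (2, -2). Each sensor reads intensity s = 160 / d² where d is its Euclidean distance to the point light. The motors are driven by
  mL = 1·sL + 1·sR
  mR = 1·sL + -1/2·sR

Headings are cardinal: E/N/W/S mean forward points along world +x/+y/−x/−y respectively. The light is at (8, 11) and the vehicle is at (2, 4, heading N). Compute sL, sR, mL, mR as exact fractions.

left sensor world pos  = (0, 6); dL² = 89
right sensor world pos = (4, 6); dR² = 41
sL = 160/89 = 160/89
sR = 160/41 = 160/41
mL = 1·sL + 1·sR = 20800/3649
mR = 1·sL + -1/2·sR = -560/3649

160/89 160/41 20800/3649 -560/3649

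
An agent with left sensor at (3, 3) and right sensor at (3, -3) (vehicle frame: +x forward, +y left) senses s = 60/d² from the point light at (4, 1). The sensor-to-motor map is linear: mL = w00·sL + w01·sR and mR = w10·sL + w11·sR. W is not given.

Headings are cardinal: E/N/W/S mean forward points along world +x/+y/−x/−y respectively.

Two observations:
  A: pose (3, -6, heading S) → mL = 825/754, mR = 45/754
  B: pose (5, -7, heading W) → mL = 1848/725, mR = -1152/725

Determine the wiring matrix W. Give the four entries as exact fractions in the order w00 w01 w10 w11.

1 1 1 -1

obs A: pose=(3,-6,S) → sL=15/26, sR=15/29, mL=825/754, mR=45/754
obs B: pose=(5,-7,W) → sL=12/25, sR=60/29, mL=1848/725, mR=-1152/725
sensor matrix S = [[15/26, 15/29], [12/25, 60/29]]; det S = 1782/1885
solve [mL_A; mL_B] = S·[w00; w01] and [mR_A; mR_B] = S·[w10; w11]:
  w00 = 1, w01 = 1, w10 = 1, w11 = -1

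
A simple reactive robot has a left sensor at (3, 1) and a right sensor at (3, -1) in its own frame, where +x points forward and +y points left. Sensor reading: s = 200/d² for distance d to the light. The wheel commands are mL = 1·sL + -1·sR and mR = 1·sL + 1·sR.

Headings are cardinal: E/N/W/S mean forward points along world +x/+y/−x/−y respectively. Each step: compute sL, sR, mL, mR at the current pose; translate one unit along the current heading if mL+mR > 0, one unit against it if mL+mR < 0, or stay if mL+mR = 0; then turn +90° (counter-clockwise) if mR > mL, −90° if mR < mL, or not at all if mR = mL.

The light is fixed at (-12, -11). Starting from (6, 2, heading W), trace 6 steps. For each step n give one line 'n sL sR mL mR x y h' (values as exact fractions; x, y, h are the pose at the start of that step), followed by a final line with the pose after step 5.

0 200/369 200/421 10400/155349 158000/155349 6 2 W
1 25/53 50/89 -425/4717 4875/4717 5 2 S
2 200/569 200/521 -9600/296449 218000/296449 5 1 E
3 100/257 100/293 3600/75301 55000/75301 6 1 N
4 200/369 200/421 10400/155349 158000/155349 6 2 W
5 25/53 50/89 -425/4717 4875/4717 5 2 S
final 5 1 E

n=0: pose=(6,2,W); sL=200/369, sR=200/421; mL=10400/155349, mR=158000/155349; mL+mR=400/369 → advance +1; mR−mL=400/421 → turn +1·90°
n=1: pose=(5,2,S); sL=25/53, sR=50/89; mL=-425/4717, mR=4875/4717; mL+mR=50/53 → advance +1; mR−mL=100/89 → turn +1·90°
n=2: pose=(5,1,E); sL=200/569, sR=200/521; mL=-9600/296449, mR=218000/296449; mL+mR=400/569 → advance +1; mR−mL=400/521 → turn +1·90°
n=3: pose=(6,1,N); sL=100/257, sR=100/293; mL=3600/75301, mR=55000/75301; mL+mR=200/257 → advance +1; mR−mL=200/293 → turn +1·90°
n=4: pose=(6,2,W); sL=200/369, sR=200/421; mL=10400/155349, mR=158000/155349; mL+mR=400/369 → advance +1; mR−mL=400/421 → turn +1·90°
n=5: pose=(5,2,S); sL=25/53, sR=50/89; mL=-425/4717, mR=4875/4717; mL+mR=50/53 → advance +1; mR−mL=100/89 → turn +1·90°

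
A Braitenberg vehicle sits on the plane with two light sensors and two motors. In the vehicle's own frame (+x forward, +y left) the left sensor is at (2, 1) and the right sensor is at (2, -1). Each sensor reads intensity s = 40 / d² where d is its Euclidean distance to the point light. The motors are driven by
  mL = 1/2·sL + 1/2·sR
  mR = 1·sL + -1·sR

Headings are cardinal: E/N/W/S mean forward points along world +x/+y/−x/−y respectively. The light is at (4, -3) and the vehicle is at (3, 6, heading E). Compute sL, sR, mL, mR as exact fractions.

left sensor world pos  = (5, 7); dL² = 101
right sensor world pos = (5, 5); dR² = 65
sL = 40/101 = 40/101
sR = 40/65 = 8/13
mL = 1/2·sL + 1/2·sR = 664/1313
mR = 1·sL + -1·sR = -288/1313

40/101 8/13 664/1313 -288/1313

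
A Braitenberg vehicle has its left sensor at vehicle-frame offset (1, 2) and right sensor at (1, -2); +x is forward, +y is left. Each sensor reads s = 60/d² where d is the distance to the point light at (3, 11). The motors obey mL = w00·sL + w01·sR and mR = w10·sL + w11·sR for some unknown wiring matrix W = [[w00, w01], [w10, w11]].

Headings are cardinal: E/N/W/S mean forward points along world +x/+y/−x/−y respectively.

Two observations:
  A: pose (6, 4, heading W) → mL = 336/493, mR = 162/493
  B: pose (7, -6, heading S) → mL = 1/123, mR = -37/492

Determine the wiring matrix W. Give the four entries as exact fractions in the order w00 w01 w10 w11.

-1/2 1/2 -1 1/2

obs A: pose=(6,4,W) → sL=12/17, sR=60/29, mL=336/493, mR=162/493
obs B: pose=(7,-6,S) → sL=1/6, sR=15/82, mL=1/123, mR=-37/492
sensor matrix S = [[12/17, 60/29], [1/6, 15/82]]; det S = -4360/20213
solve [mL_A; mL_B] = S·[w00; w01] and [mR_A; mR_B] = S·[w10; w11]:
  w00 = -1/2, w01 = 1/2, w10 = -1, w11 = 1/2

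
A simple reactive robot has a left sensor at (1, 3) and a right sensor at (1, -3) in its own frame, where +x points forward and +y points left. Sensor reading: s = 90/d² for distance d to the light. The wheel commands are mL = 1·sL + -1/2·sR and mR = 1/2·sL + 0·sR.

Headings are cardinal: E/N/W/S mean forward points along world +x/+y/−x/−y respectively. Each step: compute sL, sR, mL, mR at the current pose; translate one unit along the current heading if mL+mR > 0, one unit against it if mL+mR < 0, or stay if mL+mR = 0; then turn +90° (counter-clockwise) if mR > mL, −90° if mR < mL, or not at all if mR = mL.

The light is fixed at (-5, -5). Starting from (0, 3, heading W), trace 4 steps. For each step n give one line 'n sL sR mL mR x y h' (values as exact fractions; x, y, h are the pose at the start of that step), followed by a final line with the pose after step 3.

n=0: pose=(0,3,W); sL=90/41, sR=90/137; mL=10485/5617, mR=45/41; mL+mR=16650/5617 → advance +1; mR−mL=-4320/5617 → turn -1·90°
n=1: pose=(-1,3,N); sL=45/41, sR=9/13; mL=801/1066, mR=45/82; mL+mR=693/533 → advance +1; mR−mL=-108/533 → turn -1·90°
n=2: pose=(-1,4,E); sL=90/169, sR=90/61; mL=-2115/10309, mR=45/169; mL+mR=630/10309 → advance +1; mR−mL=4860/10309 → turn +1·90°
n=3: pose=(0,4,N); sL=45/52, sR=45/82; mL=315/533, mR=45/104; mL+mR=4365/4264 → advance +1; mR−mL=-675/4264 → turn -1·90°

0 90/41 90/137 10485/5617 45/41 0 3 W
1 45/41 9/13 801/1066 45/82 -1 3 N
2 90/169 90/61 -2115/10309 45/169 -1 4 E
3 45/52 45/82 315/533 45/104 0 4 N
final 0 5 E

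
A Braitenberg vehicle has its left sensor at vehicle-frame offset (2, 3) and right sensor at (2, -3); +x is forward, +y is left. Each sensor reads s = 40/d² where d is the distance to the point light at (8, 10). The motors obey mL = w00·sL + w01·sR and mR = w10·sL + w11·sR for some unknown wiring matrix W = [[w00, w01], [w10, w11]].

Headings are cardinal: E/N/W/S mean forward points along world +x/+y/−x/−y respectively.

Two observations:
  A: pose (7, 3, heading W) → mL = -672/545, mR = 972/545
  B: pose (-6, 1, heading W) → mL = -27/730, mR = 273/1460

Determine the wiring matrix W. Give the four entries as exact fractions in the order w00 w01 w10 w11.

1 -1 1/2 1

obs A: pose=(7,3,W) → sL=40/109, sR=8/5, mL=-672/545, mR=972/545
obs B: pose=(-6,1,W) → sL=1/10, sR=10/73, mL=-27/730, mR=273/1460
sensor matrix S = [[40/109, 8/5], [1/10, 10/73]]; det S = -21828/198925
solve [mL_A; mL_B] = S·[w00; w01] and [mR_A; mR_B] = S·[w10; w11]:
  w00 = 1, w01 = -1, w10 = 1/2, w11 = 1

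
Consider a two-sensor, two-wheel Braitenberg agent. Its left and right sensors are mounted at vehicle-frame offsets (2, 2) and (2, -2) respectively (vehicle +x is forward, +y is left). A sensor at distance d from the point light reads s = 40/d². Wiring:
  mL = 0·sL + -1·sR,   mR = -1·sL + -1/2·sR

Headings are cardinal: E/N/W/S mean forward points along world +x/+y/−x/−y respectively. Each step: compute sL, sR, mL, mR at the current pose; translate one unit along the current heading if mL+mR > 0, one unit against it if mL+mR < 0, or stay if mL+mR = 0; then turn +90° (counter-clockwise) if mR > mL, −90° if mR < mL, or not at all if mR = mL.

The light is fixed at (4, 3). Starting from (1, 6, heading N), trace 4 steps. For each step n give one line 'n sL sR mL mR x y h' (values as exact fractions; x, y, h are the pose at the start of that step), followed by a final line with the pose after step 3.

n=0: pose=(1,6,N); sL=4/5, sR=20/13; mL=-20/13, mR=-102/65; mL+mR=-202/65 → advance -1; mR−mL=-2/65 → turn -1·90°
n=1: pose=(1,5,E); sL=40/17, sR=40; mL=-40, mR=-380/17; mL+mR=-1060/17 → advance -1; mR−mL=300/17 → turn +1·90°
n=2: pose=(0,5,N); sL=10/13, sR=2; mL=-2, mR=-23/13; mL+mR=-49/13 → advance -1; mR−mL=3/13 → turn +1·90°
n=3: pose=(0,4,W); sL=40/37, sR=8/9; mL=-8/9, mR=-508/333; mL+mR=-268/111 → advance -1; mR−mL=-212/333 → turn -1·90°

0 4/5 20/13 -20/13 -102/65 1 6 N
1 40/17 40 -40 -380/17 1 5 E
2 10/13 2 -2 -23/13 0 5 N
3 40/37 8/9 -8/9 -508/333 0 4 W
final 1 4 N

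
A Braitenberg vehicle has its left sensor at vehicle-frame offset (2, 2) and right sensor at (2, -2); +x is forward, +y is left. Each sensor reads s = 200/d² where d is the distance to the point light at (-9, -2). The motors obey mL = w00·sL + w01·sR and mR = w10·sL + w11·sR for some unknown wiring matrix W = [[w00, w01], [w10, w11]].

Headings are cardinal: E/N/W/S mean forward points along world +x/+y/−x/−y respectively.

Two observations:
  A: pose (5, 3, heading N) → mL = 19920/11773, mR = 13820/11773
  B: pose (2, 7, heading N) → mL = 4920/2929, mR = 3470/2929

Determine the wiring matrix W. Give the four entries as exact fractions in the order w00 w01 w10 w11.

obs A: pose=(5,3,N) → sL=200/193, sR=40/61, mL=19920/11773, mR=13820/11773
obs B: pose=(2,7,N) → sL=100/101, sR=20/29, mL=4920/2929, mR=3470/2929
sensor matrix S = [[200/193, 40/61], [100/101, 20/29]]; det S = 2256000/34483117
solve [mL_A; mL_B] = S·[w00; w01] and [mR_A; mR_B] = S·[w10; w11]:
  w00 = 1, w01 = 1, w10 = 1/2, w11 = 1

1 1 1/2 1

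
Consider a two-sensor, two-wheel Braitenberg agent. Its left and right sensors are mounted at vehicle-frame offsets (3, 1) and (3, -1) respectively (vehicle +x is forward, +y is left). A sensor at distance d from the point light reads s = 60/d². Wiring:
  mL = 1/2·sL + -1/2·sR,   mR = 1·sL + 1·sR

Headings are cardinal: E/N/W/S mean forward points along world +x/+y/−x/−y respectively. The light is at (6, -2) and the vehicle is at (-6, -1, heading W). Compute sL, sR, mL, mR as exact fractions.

4/15 60/229 8/3435 1816/3435

left sensor world pos  = (-9, -2); dL² = 225
right sensor world pos = (-9, 0); dR² = 229
sL = 60/225 = 4/15
sR = 60/229 = 60/229
mL = 1/2·sL + -1/2·sR = 8/3435
mR = 1·sL + 1·sR = 1816/3435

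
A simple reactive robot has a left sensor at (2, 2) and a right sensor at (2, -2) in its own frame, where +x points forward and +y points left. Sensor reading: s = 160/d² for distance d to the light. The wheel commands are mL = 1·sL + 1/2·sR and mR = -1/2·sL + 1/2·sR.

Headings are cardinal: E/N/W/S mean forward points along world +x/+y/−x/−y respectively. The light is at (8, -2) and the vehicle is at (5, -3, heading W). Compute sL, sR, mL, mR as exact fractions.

left sensor world pos  = (3, -5); dL² = 34
right sensor world pos = (3, -1); dR² = 26
sL = 160/34 = 80/17
sR = 160/26 = 80/13
mL = 1·sL + 1/2·sR = 1720/221
mR = -1/2·sL + 1/2·sR = 160/221

80/17 80/13 1720/221 160/221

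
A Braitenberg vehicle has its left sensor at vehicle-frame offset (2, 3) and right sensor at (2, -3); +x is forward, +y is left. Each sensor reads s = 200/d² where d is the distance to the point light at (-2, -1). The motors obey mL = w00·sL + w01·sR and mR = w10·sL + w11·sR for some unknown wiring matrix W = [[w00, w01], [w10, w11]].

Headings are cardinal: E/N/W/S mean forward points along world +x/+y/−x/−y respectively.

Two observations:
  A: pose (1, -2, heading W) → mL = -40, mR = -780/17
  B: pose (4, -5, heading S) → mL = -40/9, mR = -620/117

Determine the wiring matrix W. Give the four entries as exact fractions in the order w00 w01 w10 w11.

obs A: pose=(1,-2,W) → sL=200/17, sR=40, mL=-40, mR=-780/17
obs B: pose=(4,-5,S) → sL=200/117, sR=40/9, mL=-40/9, mR=-620/117
sensor matrix S = [[200/17, 40], [200/117, 40/9]]; det S = -32000/1989
solve [mL_A; mL_B] = S·[w00; w01] and [mR_A; mR_B] = S·[w10; w11]:
  w00 = 0, w01 = -1, w10 = -1/2, w11 = -1

0 -1 -1/2 -1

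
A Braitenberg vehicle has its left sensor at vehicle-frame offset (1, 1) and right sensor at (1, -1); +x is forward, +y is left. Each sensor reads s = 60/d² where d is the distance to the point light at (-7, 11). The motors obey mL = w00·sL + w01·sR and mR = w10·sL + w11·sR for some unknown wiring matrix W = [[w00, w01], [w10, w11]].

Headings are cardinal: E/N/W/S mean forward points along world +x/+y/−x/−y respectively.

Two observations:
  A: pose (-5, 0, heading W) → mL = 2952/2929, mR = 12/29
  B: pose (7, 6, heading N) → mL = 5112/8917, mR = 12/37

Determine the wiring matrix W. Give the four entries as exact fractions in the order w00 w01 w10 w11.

obs A: pose=(-5,0,W) → sL=12/29, sR=60/101, mL=2952/2929, mR=12/29
obs B: pose=(7,6,N) → sL=12/37, sR=60/241, mL=5112/8917, mR=12/37
sensor matrix S = [[12/29, 60/101], [12/37, 60/241]]; det S = -2341440/26117893
solve [mL_A; mL_B] = S·[w00; w01] and [mR_A; mR_B] = S·[w10; w11]:
  w00 = 1, w01 = 1, w10 = 1, w11 = 0

1 1 1 0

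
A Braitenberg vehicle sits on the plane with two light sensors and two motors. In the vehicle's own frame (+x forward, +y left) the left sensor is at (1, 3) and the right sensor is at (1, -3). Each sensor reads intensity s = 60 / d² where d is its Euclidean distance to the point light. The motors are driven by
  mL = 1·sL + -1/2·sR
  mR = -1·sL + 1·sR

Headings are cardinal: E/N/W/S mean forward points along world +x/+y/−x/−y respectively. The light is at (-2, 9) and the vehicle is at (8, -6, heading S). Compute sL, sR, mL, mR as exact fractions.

left sensor world pos  = (11, -7); dL² = 425
right sensor world pos = (5, -7); dR² = 305
sL = 60/425 = 12/85
sR = 60/305 = 12/61
mL = 1·sL + -1/2·sR = 222/5185
mR = -1·sL + 1·sR = 288/5185

12/85 12/61 222/5185 288/5185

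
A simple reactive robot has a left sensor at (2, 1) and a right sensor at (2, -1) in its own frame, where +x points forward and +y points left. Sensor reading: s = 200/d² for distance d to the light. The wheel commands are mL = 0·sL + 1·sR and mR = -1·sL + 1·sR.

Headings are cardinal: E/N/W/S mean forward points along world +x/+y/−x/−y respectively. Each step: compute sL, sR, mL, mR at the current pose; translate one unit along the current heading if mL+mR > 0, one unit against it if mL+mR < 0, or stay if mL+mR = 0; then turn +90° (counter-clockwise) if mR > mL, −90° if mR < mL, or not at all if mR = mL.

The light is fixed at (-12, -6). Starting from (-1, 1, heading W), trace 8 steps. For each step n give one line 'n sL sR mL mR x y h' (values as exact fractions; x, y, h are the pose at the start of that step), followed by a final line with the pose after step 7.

n=0: pose=(-1,1,W); sL=200/117, sR=40/29; mL=40/29, mR=-1120/3393; mL+mR=3560/3393 → advance +1; mR−mL=-200/117 → turn -1·90°
n=1: pose=(-2,1,N); sL=100/81, sR=100/101; mL=100/101, mR=-2000/8181; mL+mR=6100/8181 → advance +1; mR−mL=-100/81 → turn -1·90°
n=2: pose=(-2,2,E); sL=8/9, sR=200/193; mL=200/193, mR=256/1737; mL+mR=2056/1737 → advance +1; mR−mL=-8/9 → turn -1·90°
n=3: pose=(-1,2,S); sL=10/9, sR=25/17; mL=25/17, mR=55/153; mL+mR=280/153 → advance +1; mR−mL=-10/9 → turn -1·90°
n=4: pose=(-1,1,W); sL=200/117, sR=40/29; mL=40/29, mR=-1120/3393; mL+mR=3560/3393 → advance +1; mR−mL=-200/117 → turn -1·90°
n=5: pose=(-2,1,N); sL=100/81, sR=100/101; mL=100/101, mR=-2000/8181; mL+mR=6100/8181 → advance +1; mR−mL=-100/81 → turn -1·90°
n=6: pose=(-2,2,E); sL=8/9, sR=200/193; mL=200/193, mR=256/1737; mL+mR=2056/1737 → advance +1; mR−mL=-8/9 → turn -1·90°
n=7: pose=(-1,2,S); sL=10/9, sR=25/17; mL=25/17, mR=55/153; mL+mR=280/153 → advance +1; mR−mL=-10/9 → turn -1·90°

0 200/117 40/29 40/29 -1120/3393 -1 1 W
1 100/81 100/101 100/101 -2000/8181 -2 1 N
2 8/9 200/193 200/193 256/1737 -2 2 E
3 10/9 25/17 25/17 55/153 -1 2 S
4 200/117 40/29 40/29 -1120/3393 -1 1 W
5 100/81 100/101 100/101 -2000/8181 -2 1 N
6 8/9 200/193 200/193 256/1737 -2 2 E
7 10/9 25/17 25/17 55/153 -1 2 S
final -1 1 W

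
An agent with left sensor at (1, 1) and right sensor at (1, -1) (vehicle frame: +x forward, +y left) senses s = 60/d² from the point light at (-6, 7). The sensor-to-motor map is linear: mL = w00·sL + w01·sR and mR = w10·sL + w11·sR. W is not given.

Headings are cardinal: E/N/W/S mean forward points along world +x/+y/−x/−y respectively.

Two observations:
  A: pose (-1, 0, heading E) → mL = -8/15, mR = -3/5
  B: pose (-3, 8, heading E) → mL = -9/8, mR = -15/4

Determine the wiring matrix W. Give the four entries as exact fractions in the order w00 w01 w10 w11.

obs A: pose=(-1,0,E) → sL=5/6, sR=3/5, mL=-8/15, mR=-3/5
obs B: pose=(-3,8,E) → sL=3, sR=15/4, mL=-9/8, mR=-15/4
sensor matrix S = [[5/6, 3/5], [3, 15/4]]; det S = 53/40
solve [mL_A; mL_B] = S·[w00; w01] and [mR_A; mR_B] = S·[w10; w11]:
  w00 = -1, w01 = 1/2, w10 = 0, w11 = -1

-1 1/2 0 -1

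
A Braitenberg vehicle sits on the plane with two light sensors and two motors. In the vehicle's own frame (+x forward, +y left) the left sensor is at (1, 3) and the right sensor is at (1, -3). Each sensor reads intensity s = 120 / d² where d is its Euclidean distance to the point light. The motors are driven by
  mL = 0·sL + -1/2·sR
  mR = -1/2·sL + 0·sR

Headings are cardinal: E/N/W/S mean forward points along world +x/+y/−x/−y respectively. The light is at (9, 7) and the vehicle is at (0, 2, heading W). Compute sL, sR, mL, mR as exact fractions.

left sensor world pos  = (-1, -1); dL² = 164
right sensor world pos = (-1, 5); dR² = 104
sL = 120/164 = 30/41
sR = 120/104 = 15/13
mL = 0·sL + -1/2·sR = -15/26
mR = -1/2·sL + 0·sR = -15/41

30/41 15/13 -15/26 -15/41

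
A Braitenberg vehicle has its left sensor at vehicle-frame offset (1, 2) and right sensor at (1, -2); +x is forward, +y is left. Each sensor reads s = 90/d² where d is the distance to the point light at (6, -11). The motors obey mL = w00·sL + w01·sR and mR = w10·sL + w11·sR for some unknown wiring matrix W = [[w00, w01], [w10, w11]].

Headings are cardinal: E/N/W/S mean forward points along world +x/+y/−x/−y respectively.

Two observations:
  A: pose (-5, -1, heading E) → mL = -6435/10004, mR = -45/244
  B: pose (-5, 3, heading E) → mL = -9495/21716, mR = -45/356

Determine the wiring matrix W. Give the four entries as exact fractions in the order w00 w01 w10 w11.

obs A: pose=(-5,-1,E) → sL=45/122, sR=45/82, mL=-6435/10004, mR=-45/244
obs B: pose=(-5,3,E) → sL=45/178, sR=45/122, mL=-9495/21716, mR=-45/356
sensor matrix S = [[45/122, 45/82], [45/178, 45/122]]; det S = -36450/13577929
solve [mL_A; mL_B] = S·[w00; w01] and [mR_A; mR_B] = S·[w10; w11]:
  w00 = -1, w01 = -1/2, w10 = -1/2, w11 = 0

-1 -1/2 -1/2 0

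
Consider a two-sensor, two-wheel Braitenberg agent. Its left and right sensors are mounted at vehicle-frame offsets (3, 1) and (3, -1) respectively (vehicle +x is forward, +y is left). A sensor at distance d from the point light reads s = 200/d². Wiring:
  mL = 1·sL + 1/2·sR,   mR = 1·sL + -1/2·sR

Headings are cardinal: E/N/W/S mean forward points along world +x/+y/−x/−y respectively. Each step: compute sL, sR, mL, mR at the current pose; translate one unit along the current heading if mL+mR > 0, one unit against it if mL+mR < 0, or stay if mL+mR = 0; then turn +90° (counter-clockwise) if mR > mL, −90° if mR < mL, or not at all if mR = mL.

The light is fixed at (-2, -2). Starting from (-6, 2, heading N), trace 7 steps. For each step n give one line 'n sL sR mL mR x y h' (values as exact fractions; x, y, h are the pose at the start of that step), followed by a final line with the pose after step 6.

n=0: pose=(-6,2,N); sL=100/37, sR=100/29; mL=4750/1073, mR=1050/1073; mL+mR=200/37 → advance +1; mR−mL=-100/29 → turn -1·90°
n=1: pose=(-6,3,E); sL=200/37, sR=200/17; mL=7100/629, mR=-300/629; mL+mR=400/37 → advance +1; mR−mL=-200/17 → turn -1·90°
n=2: pose=(-5,3,S); sL=25, sR=10; mL=30, mR=20; mL+mR=50 → advance +1; mR−mL=-10 → turn -1·90°
n=3: pose=(-5,2,W); sL=40/9, sR=200/61; mL=3340/549, mR=1540/549; mL+mR=80/9 → advance +1; mR−mL=-200/61 → turn -1·90°
n=4: pose=(-6,2,N); sL=100/37, sR=100/29; mL=4750/1073, mR=1050/1073; mL+mR=200/37 → advance +1; mR−mL=-100/29 → turn -1·90°
n=5: pose=(-6,3,E); sL=200/37, sR=200/17; mL=7100/629, mR=-300/629; mL+mR=400/37 → advance +1; mR−mL=-200/17 → turn -1·90°
n=6: pose=(-5,3,S); sL=25, sR=10; mL=30, mR=20; mL+mR=50 → advance +1; mR−mL=-10 → turn -1·90°

0 100/37 100/29 4750/1073 1050/1073 -6 2 N
1 200/37 200/17 7100/629 -300/629 -6 3 E
2 25 10 30 20 -5 3 S
3 40/9 200/61 3340/549 1540/549 -5 2 W
4 100/37 100/29 4750/1073 1050/1073 -6 2 N
5 200/37 200/17 7100/629 -300/629 -6 3 E
6 25 10 30 20 -5 3 S
final -5 2 W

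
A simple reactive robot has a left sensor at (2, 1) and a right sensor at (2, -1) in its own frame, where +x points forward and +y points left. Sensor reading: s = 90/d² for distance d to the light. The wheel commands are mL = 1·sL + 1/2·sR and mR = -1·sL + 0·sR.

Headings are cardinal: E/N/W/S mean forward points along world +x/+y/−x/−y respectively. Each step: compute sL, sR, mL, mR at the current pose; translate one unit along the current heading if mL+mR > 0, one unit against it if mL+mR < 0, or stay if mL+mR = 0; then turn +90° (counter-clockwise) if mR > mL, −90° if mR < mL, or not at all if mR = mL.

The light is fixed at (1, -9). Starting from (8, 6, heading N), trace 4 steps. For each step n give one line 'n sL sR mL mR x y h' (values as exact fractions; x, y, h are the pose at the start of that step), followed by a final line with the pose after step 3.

0 18/65 90/353 9279/22945 -18/65 8 6 N
1 9/37 5/17 491/1258 -9/37 8 7 E
2 90/277 18/49 6903/13573 -90/277 9 7 S
3 45/116 45/146 2295/4234 -45/116 9 6 W
final 8 6 N

n=0: pose=(8,6,N); sL=18/65, sR=90/353; mL=9279/22945, mR=-18/65; mL+mR=45/353 → advance +1; mR−mL=-15633/22945 → turn -1·90°
n=1: pose=(8,7,E); sL=9/37, sR=5/17; mL=491/1258, mR=-9/37; mL+mR=5/34 → advance +1; mR−mL=-797/1258 → turn -1·90°
n=2: pose=(9,7,S); sL=90/277, sR=18/49; mL=6903/13573, mR=-90/277; mL+mR=9/49 → advance +1; mR−mL=-11313/13573 → turn -1·90°
n=3: pose=(9,6,W); sL=45/116, sR=45/146; mL=2295/4234, mR=-45/116; mL+mR=45/292 → advance +1; mR−mL=-7875/8468 → turn -1·90°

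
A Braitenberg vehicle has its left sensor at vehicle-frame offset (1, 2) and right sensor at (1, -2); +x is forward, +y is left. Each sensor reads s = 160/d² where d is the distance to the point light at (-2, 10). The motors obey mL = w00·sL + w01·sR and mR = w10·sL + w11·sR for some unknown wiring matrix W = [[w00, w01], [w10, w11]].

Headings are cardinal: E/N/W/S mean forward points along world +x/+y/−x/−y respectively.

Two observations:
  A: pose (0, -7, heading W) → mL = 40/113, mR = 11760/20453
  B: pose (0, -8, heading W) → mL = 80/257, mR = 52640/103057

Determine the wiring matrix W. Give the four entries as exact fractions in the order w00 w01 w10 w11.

0 1/2 1/2 1/2

obs A: pose=(0,-7,W) → sL=80/181, sR=80/113, mL=40/113, mR=11760/20453
obs B: pose=(0,-8,W) → sL=160/401, sR=160/257, mL=80/257, mR=52640/103057
sensor matrix S = [[80/181, 80/113], [160/401, 160/257]]; det S = -15411200/2107824821
solve [mL_A; mL_B] = S·[w00; w01] and [mR_A; mR_B] = S·[w10; w11]:
  w00 = 0, w01 = 1/2, w10 = 1/2, w11 = 1/2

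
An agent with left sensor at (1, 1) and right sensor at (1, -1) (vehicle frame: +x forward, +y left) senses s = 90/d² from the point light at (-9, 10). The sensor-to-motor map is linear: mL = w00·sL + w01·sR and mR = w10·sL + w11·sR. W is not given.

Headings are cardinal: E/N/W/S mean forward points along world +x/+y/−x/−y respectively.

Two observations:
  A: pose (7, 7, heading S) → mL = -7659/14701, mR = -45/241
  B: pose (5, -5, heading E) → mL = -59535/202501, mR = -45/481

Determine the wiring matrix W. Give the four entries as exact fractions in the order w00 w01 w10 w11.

obs A: pose=(7,7,S) → sL=18/61, sR=90/241, mL=-7659/14701, mR=-45/241
obs B: pose=(5,-5,E) → sL=90/421, sR=90/481, mL=-59535/202501, mR=-45/481
sensor matrix S = [[18/61, 90/241], [90/421, 90/481]]; det S = -73295280/2976967201
solve [mL_A; mL_B] = S·[w00; w01] and [mR_A; mR_B] = S·[w10; w11]:
  w00 = -1/2, w01 = -1, w10 = 0, w11 = -1/2

-1/2 -1 0 -1/2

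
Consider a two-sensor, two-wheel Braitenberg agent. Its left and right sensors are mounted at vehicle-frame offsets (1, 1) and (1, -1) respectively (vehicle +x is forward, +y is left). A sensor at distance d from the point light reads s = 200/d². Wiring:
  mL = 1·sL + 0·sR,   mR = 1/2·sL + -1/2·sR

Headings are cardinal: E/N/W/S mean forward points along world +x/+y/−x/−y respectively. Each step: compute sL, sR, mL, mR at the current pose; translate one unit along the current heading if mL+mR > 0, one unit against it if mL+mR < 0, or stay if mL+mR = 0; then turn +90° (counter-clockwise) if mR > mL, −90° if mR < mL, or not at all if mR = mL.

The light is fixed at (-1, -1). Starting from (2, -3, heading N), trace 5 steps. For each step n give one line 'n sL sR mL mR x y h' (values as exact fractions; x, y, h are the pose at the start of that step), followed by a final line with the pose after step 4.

n=0: pose=(2,-3,N); sL=40, sR=200/17; mL=40, mR=240/17; mL+mR=920/17 → advance +1; mR−mL=-440/17 → turn -1·90°
n=1: pose=(2,-2,E); sL=25/2, sR=10; mL=25/2, mR=5/4; mL+mR=55/4 → advance +1; mR−mL=-45/4 → turn -1·90°
n=2: pose=(3,-2,S); sL=200/29, sR=200/13; mL=200/29, mR=-1600/377; mL+mR=1000/377 → advance +1; mR−mL=-4200/377 → turn -1·90°
n=3: pose=(3,-3,W); sL=100/9, sR=20; mL=100/9, mR=-40/9; mL+mR=20/3 → advance +1; mR−mL=-140/9 → turn -1·90°
n=4: pose=(2,-3,N); sL=40, sR=200/17; mL=40, mR=240/17; mL+mR=920/17 → advance +1; mR−mL=-440/17 → turn -1·90°

0 40 200/17 40 240/17 2 -3 N
1 25/2 10 25/2 5/4 2 -2 E
2 200/29 200/13 200/29 -1600/377 3 -2 S
3 100/9 20 100/9 -40/9 3 -3 W
4 40 200/17 40 240/17 2 -3 N
final 2 -2 E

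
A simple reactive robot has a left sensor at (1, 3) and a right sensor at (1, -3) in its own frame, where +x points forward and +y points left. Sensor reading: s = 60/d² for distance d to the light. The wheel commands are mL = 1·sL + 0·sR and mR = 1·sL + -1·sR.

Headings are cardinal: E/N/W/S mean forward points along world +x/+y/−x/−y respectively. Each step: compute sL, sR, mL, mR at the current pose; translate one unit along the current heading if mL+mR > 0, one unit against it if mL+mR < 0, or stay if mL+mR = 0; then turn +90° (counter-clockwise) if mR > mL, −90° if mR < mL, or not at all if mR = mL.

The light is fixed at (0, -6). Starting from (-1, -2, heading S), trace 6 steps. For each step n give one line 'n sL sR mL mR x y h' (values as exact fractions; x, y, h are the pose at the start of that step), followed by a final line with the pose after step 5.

0 60/13 12/5 60/13 144/65 -1 -2 S
1 15 3/2 15 27/2 -1 -3 W
2 60/41 60/17 60/41 -1440/697 -2 -3 N
3 30/13 30 30/13 -360/13 -2 -4 E
4 60 60/37 60 2160/37 -3 -4 S
5 3 15/8 3 9/8 -3 -5 W
final -4 -5 N

n=0: pose=(-1,-2,S); sL=60/13, sR=12/5; mL=60/13, mR=144/65; mL+mR=444/65 → advance +1; mR−mL=-12/5 → turn -1·90°
n=1: pose=(-1,-3,W); sL=15, sR=3/2; mL=15, mR=27/2; mL+mR=57/2 → advance +1; mR−mL=-3/2 → turn -1·90°
n=2: pose=(-2,-3,N); sL=60/41, sR=60/17; mL=60/41, mR=-1440/697; mL+mR=-420/697 → advance -1; mR−mL=-60/17 → turn -1·90°
n=3: pose=(-2,-4,E); sL=30/13, sR=30; mL=30/13, mR=-360/13; mL+mR=-330/13 → advance -1; mR−mL=-30 → turn -1·90°
n=4: pose=(-3,-4,S); sL=60, sR=60/37; mL=60, mR=2160/37; mL+mR=4380/37 → advance +1; mR−mL=-60/37 → turn -1·90°
n=5: pose=(-3,-5,W); sL=3, sR=15/8; mL=3, mR=9/8; mL+mR=33/8 → advance +1; mR−mL=-15/8 → turn -1·90°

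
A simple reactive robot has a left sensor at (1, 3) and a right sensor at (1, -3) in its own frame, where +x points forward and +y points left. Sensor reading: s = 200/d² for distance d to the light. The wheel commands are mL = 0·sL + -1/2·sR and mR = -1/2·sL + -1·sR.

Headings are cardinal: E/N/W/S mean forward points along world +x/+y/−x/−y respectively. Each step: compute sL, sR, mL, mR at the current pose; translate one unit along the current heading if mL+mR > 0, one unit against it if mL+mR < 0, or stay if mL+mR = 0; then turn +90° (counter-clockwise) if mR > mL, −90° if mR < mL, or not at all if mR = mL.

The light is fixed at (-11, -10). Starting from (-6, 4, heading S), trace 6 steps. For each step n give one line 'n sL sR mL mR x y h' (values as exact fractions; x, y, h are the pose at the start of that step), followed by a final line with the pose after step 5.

n=0: pose=(-6,4,S); sL=200/233, sR=200/173; mL=-100/173, mR=-63900/40309; mL+mR=-87200/40309 → advance -1; mR−mL=-40600/40309 → turn -1·90°
n=1: pose=(-6,5,W); sL=5/4, sR=10/17; mL=-5/17, mR=-165/136; mL+mR=-205/136 → advance -1; mR−mL=-125/136 → turn -1·90°
n=2: pose=(-5,5,N); sL=40/53, sR=200/337; mL=-100/337, mR=-17340/17861; mL+mR=-22640/17861 → advance -1; mR−mL=-12040/17861 → turn -1·90°
n=3: pose=(-5,4,E); sL=100/169, sR=20/17; mL=-10/17, mR=-4230/2873; mL+mR=-5920/2873 → advance -1; mR−mL=-2540/2873 → turn -1·90°
n=4: pose=(-6,4,S); sL=200/233, sR=200/173; mL=-100/173, mR=-63900/40309; mL+mR=-87200/40309 → advance -1; mR−mL=-40600/40309 → turn -1·90°
n=5: pose=(-6,5,W); sL=5/4, sR=10/17; mL=-5/17, mR=-165/136; mL+mR=-205/136 → advance -1; mR−mL=-125/136 → turn -1·90°

0 200/233 200/173 -100/173 -63900/40309 -6 4 S
1 5/4 10/17 -5/17 -165/136 -6 5 W
2 40/53 200/337 -100/337 -17340/17861 -5 5 N
3 100/169 20/17 -10/17 -4230/2873 -5 4 E
4 200/233 200/173 -100/173 -63900/40309 -6 4 S
5 5/4 10/17 -5/17 -165/136 -6 5 W
final -5 5 N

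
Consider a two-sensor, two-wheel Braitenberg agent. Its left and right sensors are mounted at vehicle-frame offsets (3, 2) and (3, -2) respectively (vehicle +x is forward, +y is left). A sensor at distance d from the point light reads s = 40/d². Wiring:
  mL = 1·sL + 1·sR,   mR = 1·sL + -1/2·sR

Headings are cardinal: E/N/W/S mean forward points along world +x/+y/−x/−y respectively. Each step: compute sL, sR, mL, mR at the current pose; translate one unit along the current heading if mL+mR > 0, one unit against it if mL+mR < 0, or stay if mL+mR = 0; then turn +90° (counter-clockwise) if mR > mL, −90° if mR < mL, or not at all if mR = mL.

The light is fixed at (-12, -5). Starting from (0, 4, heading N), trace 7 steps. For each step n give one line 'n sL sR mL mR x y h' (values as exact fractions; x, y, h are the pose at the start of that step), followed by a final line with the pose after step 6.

n=0: pose=(0,4,N); sL=10/61, sR=2/17; mL=292/1037, mR=109/1037; mL+mR=401/1037 → advance +1; mR−mL=-3/17 → turn -1·90°
n=1: pose=(0,5,E); sL=40/369, sR=40/289; mL=26320/106641, mR=4180/106641; mL+mR=30500/106641 → advance +1; mR−mL=-60/289 → turn -1·90°
n=2: pose=(1,5,S); sL=20/137, sR=4/17; mL=888/2329, mR=66/2329; mL+mR=954/2329 → advance +1; mR−mL=-6/17 → turn -1·90°
n=3: pose=(1,4,W); sL=40/149, sR=40/221; mL=14800/32929, mR=5860/32929; mL+mR=20660/32929 → advance +1; mR−mL=-60/221 → turn -1·90°
n=4: pose=(0,4,N); sL=10/61, sR=2/17; mL=292/1037, mR=109/1037; mL+mR=401/1037 → advance +1; mR−mL=-3/17 → turn -1·90°
n=5: pose=(0,5,E); sL=40/369, sR=40/289; mL=26320/106641, mR=4180/106641; mL+mR=30500/106641 → advance +1; mR−mL=-60/289 → turn -1·90°
n=6: pose=(1,5,S); sL=20/137, sR=4/17; mL=888/2329, mR=66/2329; mL+mR=954/2329 → advance +1; mR−mL=-6/17 → turn -1·90°

0 10/61 2/17 292/1037 109/1037 0 4 N
1 40/369 40/289 26320/106641 4180/106641 0 5 E
2 20/137 4/17 888/2329 66/2329 1 5 S
3 40/149 40/221 14800/32929 5860/32929 1 4 W
4 10/61 2/17 292/1037 109/1037 0 4 N
5 40/369 40/289 26320/106641 4180/106641 0 5 E
6 20/137 4/17 888/2329 66/2329 1 5 S
final 1 4 W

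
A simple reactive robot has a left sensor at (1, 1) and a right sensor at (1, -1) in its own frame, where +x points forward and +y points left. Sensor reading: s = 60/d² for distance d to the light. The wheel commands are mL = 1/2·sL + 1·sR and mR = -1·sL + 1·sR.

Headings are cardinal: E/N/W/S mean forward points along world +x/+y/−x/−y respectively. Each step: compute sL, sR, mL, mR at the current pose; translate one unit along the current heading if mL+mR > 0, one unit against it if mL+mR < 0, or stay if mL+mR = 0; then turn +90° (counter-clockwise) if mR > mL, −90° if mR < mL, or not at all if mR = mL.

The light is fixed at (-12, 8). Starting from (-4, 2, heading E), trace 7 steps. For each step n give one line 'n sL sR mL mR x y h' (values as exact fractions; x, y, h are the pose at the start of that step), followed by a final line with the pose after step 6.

n=0: pose=(-4,2,E); sL=30/53, sR=6/13; mL=513/689, mR=-72/689; mL+mR=441/689 → advance +1; mR−mL=-45/53 → turn -1·90°
n=1: pose=(-3,2,S); sL=60/149, sR=60/113; mL=12330/16837, mR=2160/16837; mL+mR=14490/16837 → advance +1; mR−mL=-90/149 → turn -1·90°
n=2: pose=(-3,1,W); sL=15/32, sR=3/5; mL=267/320, mR=21/160; mL+mR=309/320 → advance +1; mR−mL=-45/64 → turn -1·90°
n=3: pose=(-4,1,N); sL=12/17, sR=20/39; mL=574/663, mR=-128/663; mL+mR=446/663 → advance +1; mR−mL=-18/17 → turn -1·90°
n=4: pose=(-4,2,E); sL=30/53, sR=6/13; mL=513/689, mR=-72/689; mL+mR=441/689 → advance +1; mR−mL=-45/53 → turn -1·90°
n=5: pose=(-3,2,S); sL=60/149, sR=60/113; mL=12330/16837, mR=2160/16837; mL+mR=14490/16837 → advance +1; mR−mL=-90/149 → turn -1·90°
n=6: pose=(-3,1,W); sL=15/32, sR=3/5; mL=267/320, mR=21/160; mL+mR=309/320 → advance +1; mR−mL=-45/64 → turn -1·90°

0 30/53 6/13 513/689 -72/689 -4 2 E
1 60/149 60/113 12330/16837 2160/16837 -3 2 S
2 15/32 3/5 267/320 21/160 -3 1 W
3 12/17 20/39 574/663 -128/663 -4 1 N
4 30/53 6/13 513/689 -72/689 -4 2 E
5 60/149 60/113 12330/16837 2160/16837 -3 2 S
6 15/32 3/5 267/320 21/160 -3 1 W
final -4 1 N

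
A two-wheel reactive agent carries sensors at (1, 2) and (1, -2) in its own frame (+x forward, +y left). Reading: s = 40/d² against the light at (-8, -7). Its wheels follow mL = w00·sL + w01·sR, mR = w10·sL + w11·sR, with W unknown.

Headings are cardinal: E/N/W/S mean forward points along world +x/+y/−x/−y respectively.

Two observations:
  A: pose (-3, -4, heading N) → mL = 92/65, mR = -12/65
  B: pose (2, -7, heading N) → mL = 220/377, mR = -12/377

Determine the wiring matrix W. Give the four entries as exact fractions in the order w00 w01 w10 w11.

1/2 1 -1/2 1

obs A: pose=(-3,-4,N) → sL=8/5, sR=8/13, mL=92/65, mR=-12/65
obs B: pose=(2,-7,N) → sL=8/13, sR=8/29, mL=220/377, mR=-12/377
sensor matrix S = [[8/5, 8/13], [8/13, 8/29]]; det S = 1536/24505
solve [mL_A; mL_B] = S·[w00; w01] and [mR_A; mR_B] = S·[w10; w11]:
  w00 = 1/2, w01 = 1, w10 = -1/2, w11 = 1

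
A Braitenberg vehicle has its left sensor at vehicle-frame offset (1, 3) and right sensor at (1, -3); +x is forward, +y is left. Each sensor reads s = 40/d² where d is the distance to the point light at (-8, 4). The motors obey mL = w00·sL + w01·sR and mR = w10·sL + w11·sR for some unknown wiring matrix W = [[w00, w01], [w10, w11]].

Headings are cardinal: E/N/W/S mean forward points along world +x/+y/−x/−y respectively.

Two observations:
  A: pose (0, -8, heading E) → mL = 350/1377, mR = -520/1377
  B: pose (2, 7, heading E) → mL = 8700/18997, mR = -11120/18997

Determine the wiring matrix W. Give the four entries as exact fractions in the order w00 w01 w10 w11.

obs A: pose=(0,-8,E) → sL=20/81, sR=20/153, mL=350/1377, mR=-520/1377
obs B: pose=(2,7,E) → sL=40/157, sR=40/121, mL=8700/18997, mR=-11120/18997
sensor matrix S = [[20/81, 20/153], [40/157, 40/121]]; det S = 1264000/26158869
solve [mL_A; mL_B] = S·[w00; w01] and [mR_A; mR_B] = S·[w10; w11]:
  w00 = 1/2, w01 = 1, w10 = -1, w11 = -1

1/2 1 -1 -1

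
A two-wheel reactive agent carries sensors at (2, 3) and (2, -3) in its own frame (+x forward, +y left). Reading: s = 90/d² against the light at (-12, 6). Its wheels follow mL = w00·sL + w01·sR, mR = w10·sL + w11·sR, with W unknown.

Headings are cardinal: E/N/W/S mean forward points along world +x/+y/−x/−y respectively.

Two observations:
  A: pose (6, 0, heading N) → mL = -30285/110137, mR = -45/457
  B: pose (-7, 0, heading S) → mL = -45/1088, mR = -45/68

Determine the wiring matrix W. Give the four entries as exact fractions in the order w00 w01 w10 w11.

-1 1/2 0 -1/2

obs A: pose=(6,0,N) → sL=90/241, sR=90/457, mL=-30285/110137, mR=-45/457
obs B: pose=(-7,0,S) → sL=45/64, sR=45/34, mL=-45/1088, mR=-45/68
sensor matrix S = [[90/241, 90/457], [45/64, 45/34]]; det S = 21317175/59914528
solve [mL_A; mL_B] = S·[w00; w01] and [mR_A; mR_B] = S·[w10; w11]:
  w00 = -1, w01 = 1/2, w10 = 0, w11 = -1/2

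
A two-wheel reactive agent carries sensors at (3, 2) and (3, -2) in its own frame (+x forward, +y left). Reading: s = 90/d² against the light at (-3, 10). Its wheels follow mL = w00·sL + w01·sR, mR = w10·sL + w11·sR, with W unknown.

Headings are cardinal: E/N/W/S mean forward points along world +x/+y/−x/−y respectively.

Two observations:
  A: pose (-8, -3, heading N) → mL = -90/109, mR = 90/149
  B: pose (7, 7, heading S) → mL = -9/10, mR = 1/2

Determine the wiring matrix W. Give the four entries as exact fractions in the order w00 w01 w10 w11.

0 -1 1 0

obs A: pose=(-8,-3,N) → sL=90/149, sR=90/109, mL=-90/109, mR=90/149
obs B: pose=(7,7,S) → sL=1/2, sR=9/10, mL=-9/10, mR=1/2
sensor matrix S = [[90/149, 90/109], [1/2, 9/10]]; det S = 2124/16241
solve [mL_A; mL_B] = S·[w00; w01] and [mR_A; mR_B] = S·[w10; w11]:
  w00 = 0, w01 = -1, w10 = 1, w11 = 0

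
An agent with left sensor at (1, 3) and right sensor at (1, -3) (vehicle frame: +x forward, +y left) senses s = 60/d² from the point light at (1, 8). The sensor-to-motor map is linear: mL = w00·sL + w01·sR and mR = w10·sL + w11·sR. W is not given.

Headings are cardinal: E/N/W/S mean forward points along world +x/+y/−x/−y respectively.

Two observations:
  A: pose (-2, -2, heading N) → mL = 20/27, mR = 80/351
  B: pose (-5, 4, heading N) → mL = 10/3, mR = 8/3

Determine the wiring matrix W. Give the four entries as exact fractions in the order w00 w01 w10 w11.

0 1 -1 1

obs A: pose=(-2,-2,N) → sL=20/39, sR=20/27, mL=20/27, mR=80/351
obs B: pose=(-5,4,N) → sL=2/3, sR=10/3, mL=10/3, mR=8/3
sensor matrix S = [[20/39, 20/27], [2/3, 10/3]]; det S = 1280/1053
solve [mL_A; mL_B] = S·[w00; w01] and [mR_A; mR_B] = S·[w10; w11]:
  w00 = 0, w01 = 1, w10 = -1, w11 = 1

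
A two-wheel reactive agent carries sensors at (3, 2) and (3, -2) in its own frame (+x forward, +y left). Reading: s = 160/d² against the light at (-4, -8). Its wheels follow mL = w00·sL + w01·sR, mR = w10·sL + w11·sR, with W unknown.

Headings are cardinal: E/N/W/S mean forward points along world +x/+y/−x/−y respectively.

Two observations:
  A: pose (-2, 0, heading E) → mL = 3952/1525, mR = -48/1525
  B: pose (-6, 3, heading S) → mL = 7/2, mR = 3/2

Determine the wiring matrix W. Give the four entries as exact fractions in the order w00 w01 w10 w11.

obs A: pose=(-2,0,E) → sL=32/25, sR=160/61, mL=3952/1525, mR=-48/1525
obs B: pose=(-6,3,S) → sL=5/2, sR=2, mL=7/2, mR=3/2
sensor matrix S = [[32/25, 160/61], [5/2, 2]]; det S = -6096/1525
solve [mL_A; mL_B] = S·[w00; w01] and [mR_A; mR_B] = S·[w10; w11]:
  w00 = 1, w01 = 1/2, w10 = 1, w11 = -1/2

1 1/2 1 -1/2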